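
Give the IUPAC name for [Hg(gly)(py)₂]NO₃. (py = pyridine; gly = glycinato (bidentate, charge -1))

The 1 nitrate counter-ion carries a total charge of -1, so each complex ion is 1+.
Ligand charges: 2×pyridine (neutral), 1×glycinato (-1 each); total -1. So Hg + (-1) = 1+, giving Hg = +2.
Ligands are named alphabetically: glycinato before pyridine.

(glycinato)bis(pyridine)mercury(II) nitrate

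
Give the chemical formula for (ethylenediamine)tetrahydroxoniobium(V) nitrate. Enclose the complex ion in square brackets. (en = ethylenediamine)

[Nb(en)(OH)4]NO3

Ligands: 1 ethylenediamine (en, neutral), 4 hydroxo (OH, -1). Ligand charge sum = -4.
With Nb in oxidation state +5, the complex ion is [Nb...]^1+.
Charge balance with nitrate (-1) requires 1 complex ion per 1 nitrate.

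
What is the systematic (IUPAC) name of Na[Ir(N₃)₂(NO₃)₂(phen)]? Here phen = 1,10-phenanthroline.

sodium diazidodinitrato(1,10-phenanthroline)iridate(III)

The 1 sodium counter-ion carries a total charge of +1, so each complex ion is 1−.
Ligand charges: 2×azido (-1 each), 2×nitrato (-1 each), 1×1,10-phenanthroline (neutral); total -4. So Ir + (-4) = 1−, giving Ir = +3.
Ligands are named alphabetically: azido before nitrato before phenanthroline.
The complex ion is anionic, so iridium takes the -ate form iridate(III).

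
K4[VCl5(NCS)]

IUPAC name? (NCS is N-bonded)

The 4 potassium counter-ions carry a total charge of +4, so each complex ion is 4−.
Ligand charges: 1×isothiocyanato (-1 each), 5×chloro (-1 each); total -6. So V + (-6) = 4−, giving V = +2.
Ligands are named alphabetically: chloro before isothiocyanato.
The complex ion is anionic, so vanadium takes the -ate form vanadate(II).

potassium pentachloroisothiocyanatovanadate(II)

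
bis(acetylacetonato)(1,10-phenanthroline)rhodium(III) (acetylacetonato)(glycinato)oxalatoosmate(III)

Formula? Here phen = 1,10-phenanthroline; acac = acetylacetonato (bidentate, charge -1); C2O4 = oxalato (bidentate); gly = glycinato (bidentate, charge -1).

Cation [Rh…]: ligand charges -2, Rh(III) ⇒ ion charge 1+.
Anion [Os…]: ligand charges -4, Os(III) ⇒ ion charge 1−.
One 1+ cation balances one 1− anion.

[Rh(acac)2(phen)][Os(acac)(C2O4)(gly)]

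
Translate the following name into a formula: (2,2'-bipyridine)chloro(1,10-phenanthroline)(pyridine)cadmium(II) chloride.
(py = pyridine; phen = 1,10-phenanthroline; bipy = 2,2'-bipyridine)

Ligands: 1 pyridine (py, neutral), 1 chloro (Cl, -1), 1 1,10-phenanthroline (phen, neutral), 1 2,2'-bipyridine (bipy, neutral). Ligand charge sum = -1.
With Cd in oxidation state +2, the complex ion is [Cd...]^1+.
Charge balance with chloride (-1) requires 1 complex ion per 1 chloride.

[Cd(bipy)Cl(phen)(py)]Cl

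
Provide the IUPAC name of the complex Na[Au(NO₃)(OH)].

sodium hydroxonitratoaurate(I)

The 1 sodium counter-ion carries a total charge of +1, so each complex ion is 1−.
Ligand charges: 1×hydroxo (-1 each), 1×nitrato (-1 each); total -2. So Au + (-2) = 1−, giving Au = +1.
Ligands are named alphabetically: hydroxo before nitrato.
The complex ion is anionic, so gold takes the -ate form aurate(I).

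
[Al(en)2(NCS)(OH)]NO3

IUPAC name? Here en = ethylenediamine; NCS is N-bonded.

bis(ethylenediamine)hydroxoisothiocyanatoaluminium(III) nitrate

The 1 nitrate counter-ion carries a total charge of -1, so each complex ion is 1+.
Ligand charges: 1×hydroxo (-1 each), 2×ethylenediamine (neutral), 1×isothiocyanato (-1 each); total -2. So Al + (-2) = 1+, giving Al = +3.
Ligands are named alphabetically: ethylenediamine before hydroxo before isothiocyanato.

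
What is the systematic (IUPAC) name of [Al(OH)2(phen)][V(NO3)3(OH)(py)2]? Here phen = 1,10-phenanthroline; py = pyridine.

dihydroxo(1,10-phenanthroline)aluminium(III) hydroxotrinitratobis(pyridine)vanadate(III)

Aluminium is always +3 in its complexes; the cation's ligand charges sum to -2, so the complex cation is 1+.
A 1:1 salt means the anion carries the equal and opposite charge, 1−.
Anion: ligand charges sum to -4; for the ion to be 1−, V = +3.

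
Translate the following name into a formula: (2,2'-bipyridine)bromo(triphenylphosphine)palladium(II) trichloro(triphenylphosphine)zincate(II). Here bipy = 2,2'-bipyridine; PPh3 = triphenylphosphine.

Cation [Pd…]: ligand charges -1, Pd(II) ⇒ ion charge 1+.
Anion [Zn…]: ligand charges -3, Zn(II) ⇒ ion charge 1−.

[Pd(bipy)Br(PPh3)][ZnCl3(PPh3)]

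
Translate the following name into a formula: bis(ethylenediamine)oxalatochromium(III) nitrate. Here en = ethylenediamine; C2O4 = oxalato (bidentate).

[Cr(C2O4)(en)2]NO3

Ligands: 2 ethylenediamine (en, neutral), 1 oxalato (C2O4, -2). Ligand charge sum = -2.
With Cr in oxidation state +3, the complex ion is [Cr...]^1+.
Charge balance with nitrate (-1) requires 1 complex ion per 1 nitrate.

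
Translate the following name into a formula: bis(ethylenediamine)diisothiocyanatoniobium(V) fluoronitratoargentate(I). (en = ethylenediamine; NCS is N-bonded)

Cation [Nb…]: ligand charges -2, Nb(V) ⇒ ion charge 3+.
Anion [Ag…]: ligand charges -2, Ag(I) ⇒ ion charge 1−.
One 3+ cation requires 3 of the 1− anion.

[Nb(en)2(NCS)2][AgF(NO3)]3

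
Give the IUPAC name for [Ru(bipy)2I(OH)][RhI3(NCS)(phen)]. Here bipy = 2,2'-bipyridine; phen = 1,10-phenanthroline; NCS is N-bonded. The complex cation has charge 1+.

bis(2,2'-bipyridine)hydroxoiodoruthenium(III) triiodoisothiocyanato(1,10-phenanthroline)rhodate(III)

The complex cation is given as 1+; its ligand charges sum to -2, so Ru = +3.
A 1:1 salt means the anion carries the equal and opposite charge, 1−.
Anion: ligand charges sum to -4; for the ion to be 1−, Rh = +3.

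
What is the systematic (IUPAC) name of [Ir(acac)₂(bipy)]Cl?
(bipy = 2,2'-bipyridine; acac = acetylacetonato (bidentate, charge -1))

The 1 chloride counter-ion carries a total charge of -1, so each complex ion is 1+.
Ligand charges: 1×2,2'-bipyridine (neutral), 2×acetylacetonato (-1 each); total -2. So Ir + (-2) = 1+, giving Ir = +3.
Ligands are named alphabetically: acetylacetonato before bipyridine.

bis(acetylacetonato)(2,2'-bipyridine)iridium(III) chloride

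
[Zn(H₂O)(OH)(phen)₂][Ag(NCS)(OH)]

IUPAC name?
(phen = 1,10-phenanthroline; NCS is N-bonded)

aquahydroxobis(1,10-phenanthroline)zinc(II) hydroxoisothiocyanatoargentate(I)

Both ions are complex: the cation is named first with the plain metal name, the anion second with the -ate form; each ion's ligands are alphabetised independently.
Zinc is always +2 in its complexes; the cation's ligand charges sum to -1, so the complex cation is 1+.
A 1:1 salt means the anion carries the equal and opposite charge, 1−.
Anion: ligand charges sum to -2; for the ion to be 1−, Ag = +1.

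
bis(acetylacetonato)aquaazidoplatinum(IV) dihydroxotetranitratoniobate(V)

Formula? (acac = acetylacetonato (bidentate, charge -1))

Cation [Pt…]: ligand charges -3, Pt(IV) ⇒ ion charge 1+.
Anion [Nb…]: ligand charges -6, Nb(V) ⇒ ion charge 1−.
One 1+ cation balances one 1− anion.

[Pt(acac)2(H2O)(N3)][Nb(NO3)4(OH)2]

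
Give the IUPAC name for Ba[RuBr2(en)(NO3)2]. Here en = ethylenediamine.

barium dibromo(ethylenediamine)dinitratoruthenate(II)

The 1 barium counter-ion carries a total charge of +2, so each complex ion is 2−.
Ligand charges: 2×nitrato (-1 each), 2×bromo (-1 each), 1×ethylenediamine (neutral); total -4. So Ru + (-4) = 2−, giving Ru = +2.
Ligands are named alphabetically: bromo before ethylenediamine before nitrato.
The complex ion is anionic, so ruthenium takes the -ate form ruthenate(II).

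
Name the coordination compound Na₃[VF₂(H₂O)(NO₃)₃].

sodium aquadifluorotrinitratovanadate(II)

The 3 sodium counter-ions carry a total charge of +3, so each complex ion is 3−.
Ligand charges: 3×nitrato (-1 each), 2×fluoro (-1 each), 1×aqua (neutral); total -5. So V + (-5) = 3−, giving V = +2.
The complex ion is anionic, so vanadium takes the -ate form vanadate(II).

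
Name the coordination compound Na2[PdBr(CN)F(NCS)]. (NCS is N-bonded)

The 2 sodium counter-ions carry a total charge of +2, so each complex ion is 2−.
Ligand charges: 1×isothiocyanato (-1 each), 1×fluoro (-1 each), 1×bromo (-1 each), 1×cyano (-1 each); total -4. So Pd + (-4) = 2−, giving Pd = +2.
Ligands are named alphabetically: bromo before cyano before fluoro before isothiocyanato.
The complex ion is anionic, so palladium takes the -ate form palladate(II).

sodium bromocyanofluoroisothiocyanatopalladate(II)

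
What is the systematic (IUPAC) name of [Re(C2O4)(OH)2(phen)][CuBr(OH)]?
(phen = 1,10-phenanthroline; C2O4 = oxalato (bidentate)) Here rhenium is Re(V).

dihydroxooxalato(1,10-phenanthroline)rhenium(V) bromohydroxocuprate(I)

Both ions are complex: the cation is named first with the plain metal name, the anion second with the -ate form; each ion's ligands are alphabetised independently.
Re is given as +5; the cation's ligand charges sum to -4, so the complex cation is 1+.
A 1:1 salt means the anion carries the equal and opposite charge, 1−.
Anion: ligand charges sum to -2; for the ion to be 1−, Cu = +1.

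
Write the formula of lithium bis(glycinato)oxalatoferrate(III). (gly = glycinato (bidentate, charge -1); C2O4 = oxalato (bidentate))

Li[Fe(C2O4)(gly)2]

Ligands: 2 glycinato (gly, -1), 1 oxalato (C2O4, -2). Ligand charge sum = -4.
With Fe in oxidation state +3, the complex ion is [Fe...]^1−.
Charge balance with lithium (+1) requires 1 complex ion per 1 lithium.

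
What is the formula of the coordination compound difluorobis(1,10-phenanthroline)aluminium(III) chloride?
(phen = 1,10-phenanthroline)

[AlF2(phen)2]Cl

Ligands: 2 1,10-phenanthroline (phen, neutral), 2 fluoro (F, -1). Ligand charge sum = -2.
Charge balance with chloride (-1) requires 1 complex ion per 1 chloride.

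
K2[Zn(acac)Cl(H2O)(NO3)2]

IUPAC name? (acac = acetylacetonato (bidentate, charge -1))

The 2 potassium counter-ions carry a total charge of +2, so each complex ion is 2−.
Ligand charges: 2×nitrato (-1 each), 1×aqua (neutral), 1×chloro (-1 each), 1×acetylacetonato (-1 each); total -4. So Zn + (-4) = 2−, giving Zn = +2.
The complex ion is anionic, so zinc takes the -ate form zincate(II).

potassium (acetylacetonato)aquachlorodinitratozincate(II)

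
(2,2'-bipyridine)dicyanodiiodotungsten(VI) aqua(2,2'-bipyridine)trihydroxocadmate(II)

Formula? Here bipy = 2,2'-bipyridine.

Cation [W…]: ligand charges -4, W(VI) ⇒ ion charge 2+.
Anion [Cd…]: ligand charges -3, Cd(II) ⇒ ion charge 1−.

[W(bipy)(CN)2I2][Cd(bipy)(H2O)(OH)3]2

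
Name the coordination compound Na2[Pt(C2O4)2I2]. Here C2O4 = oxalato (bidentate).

The 2 sodium counter-ions carry a total charge of +2, so each complex ion is 2−.
Ligand charges: 2×oxalato (-2 each), 2×iodo (-1 each); total -6. So Pt + (-6) = 2−, giving Pt = +4.
The complex ion is anionic, so platinum takes the -ate form platinate(IV).

sodium diiododioxalatoplatinate(IV)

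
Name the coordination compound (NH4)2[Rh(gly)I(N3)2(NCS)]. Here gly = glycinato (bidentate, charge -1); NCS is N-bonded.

The 2 ammonium counter-ions carry a total charge of +2, so each complex ion is 2−.
Ligand charges: 2×azido (-1 each), 1×iodo (-1 each), 1×glycinato (-1 each), 1×isothiocyanato (-1 each); total -5. So Rh + (-5) = 2−, giving Rh = +3.
The complex ion is anionic, so rhodium takes the -ate form rhodate(III).

ammonium diazido(glycinato)iodoisothiocyanatorhodate(III)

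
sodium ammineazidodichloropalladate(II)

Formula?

Ligands: 2 chloro (Cl, -1), 1 azido (N3, -1), 1 ammine (NH3, neutral). Ligand charge sum = -3.
Charge balance with sodium (+1) requires 1 complex ion per 1 sodium.

Na[PdCl2(N3)(NH3)]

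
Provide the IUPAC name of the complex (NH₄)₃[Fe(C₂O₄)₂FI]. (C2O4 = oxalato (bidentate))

ammonium fluoroiododioxalatoferrate(III)

The 3 ammonium counter-ions carry a total charge of +3, so each complex ion is 3−.
Ligand charges: 1×iodo (-1 each), 2×oxalato (-2 each), 1×fluoro (-1 each); total -6. So Fe + (-6) = 3−, giving Fe = +3.
Ligands are named alphabetically: fluoro before iodo before oxalato.
The complex ion is anionic, so iron takes the -ate form ferrate(III).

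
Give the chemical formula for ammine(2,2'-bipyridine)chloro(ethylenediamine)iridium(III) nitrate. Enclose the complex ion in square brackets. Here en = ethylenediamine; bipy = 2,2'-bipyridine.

[Ir(bipy)Cl(en)(NH3)](NO3)2

Ligands: 1 ethylenediamine (en, neutral), 1 chloro (Cl, -1), 1 ammine (NH3, neutral), 1 2,2'-bipyridine (bipy, neutral). Ligand charge sum = -1.
Charge balance with nitrate (-1) requires 1 complex ion per 2 nitrate.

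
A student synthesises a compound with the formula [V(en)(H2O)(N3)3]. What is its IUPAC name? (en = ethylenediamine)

aquatriazido(ethylenediamine)vanadium(III)

There is no counter-ion, so the complex is neutral overall.
Ligand charges: 1×aqua (neutral), 3×azido (-1 each), 1×ethylenediamine (neutral); total -3. So V + (-3) = 0, giving V = +3.
Ligands are named alphabetically: aqua before azido before ethylenediamine.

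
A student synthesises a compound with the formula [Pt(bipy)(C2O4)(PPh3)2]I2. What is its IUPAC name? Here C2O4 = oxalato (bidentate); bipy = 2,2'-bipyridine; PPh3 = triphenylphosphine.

(2,2'-bipyridine)oxalatobis(triphenylphosphine)platinum(IV) iodide

The 2 iodide counter-ions carry a total charge of -2, so each complex ion is 2+.
Ligand charges: 1×oxalato (-2 each), 1×2,2'-bipyridine (neutral), 2×triphenylphosphine (neutral); total -2. So Pt + (-2) = 2+, giving Pt = +4.
Ligands are named alphabetically: bipyridine before oxalato before triphenylphosphine.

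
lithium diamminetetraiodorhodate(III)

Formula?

Li[RhI4(NH3)2]

Ligands: 2 ammine (NH3, neutral), 4 iodo (I, -1). Ligand charge sum = -4.
With Rh in oxidation state +3, the complex ion is [Rh...]^1−.
Charge balance with lithium (+1) requires 1 complex ion per 1 lithium.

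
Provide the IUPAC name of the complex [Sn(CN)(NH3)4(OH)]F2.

tetraamminecyanohydroxotin(IV) fluoride

The 2 fluoride counter-ions carry a total charge of -2, so each complex ion is 2+.
Ligand charges: 4×ammine (neutral), 1×cyano (-1 each), 1×hydroxo (-1 each); total -2. So Sn + (-2) = 2+, giving Sn = +4.
Ligands are named alphabetically: ammine before cyano before hydroxo.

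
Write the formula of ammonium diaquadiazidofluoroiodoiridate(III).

NH4[IrF(H2O)2I(N3)2]

Ligands: 2 azido (N3, -1), 1 iodo (I, -1), 1 fluoro (F, -1), 2 aqua (H2O, neutral). Ligand charge sum = -4.
With Ir in oxidation state +3, the complex ion is [Ir...]^1−.
Charge balance with ammonium (+1) requires 1 complex ion per 1 ammonium.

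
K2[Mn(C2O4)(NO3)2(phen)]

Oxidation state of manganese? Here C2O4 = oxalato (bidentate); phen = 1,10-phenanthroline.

2 potassium outside the brackets (+1 each) → the complex ion is 2−.
Ligand charges: 2×NO3 = -2; 1×C2O4 = -2; 1×phen neutral; sum -4.
Mn + (-4) = 2− ⇒ Mn is +2.

+2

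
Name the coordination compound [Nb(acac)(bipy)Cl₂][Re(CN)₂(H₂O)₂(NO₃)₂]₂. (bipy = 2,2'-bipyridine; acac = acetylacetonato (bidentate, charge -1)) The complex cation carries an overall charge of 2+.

Both ions are complex: the cation is named first with the plain metal name, the anion second with the -ate form; each ion's ligands are alphabetised independently.
The complex cation is given as 2+; its ligand charges sum to -3, so Nb = +5.
With 2 anions per cation, each anion must be 2/2 = 1−.
Anion: ligand charges sum to -4; for the ion to be 1−, Re = +3.

(acetylacetonato)(2,2'-bipyridine)dichloroniobium(V) diaquadicyanodinitratorhenate(III)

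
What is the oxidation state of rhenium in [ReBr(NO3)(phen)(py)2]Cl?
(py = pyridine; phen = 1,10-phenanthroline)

1 chloride outside the brackets (-1 each) → the complex ion is 1+.
Ligand charges: 1×Br = -1; 2×py neutral; 1×phen neutral; 1×NO3 = -1; sum -2.
Re + (-2) = 1+ ⇒ Re is +3.

+3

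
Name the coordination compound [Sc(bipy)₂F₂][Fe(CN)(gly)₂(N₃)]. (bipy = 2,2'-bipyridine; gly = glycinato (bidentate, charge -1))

bis(2,2'-bipyridine)difluoroscandium(III) azidocyanobis(glycinato)ferrate(III)

Scandium is always +3 in its complexes; the cation's ligand charges sum to -2, so the complex cation is 1+.
A 1:1 salt means the anion carries the equal and opposite charge, 1−.
Anion: ligand charges sum to -4; for the ion to be 1−, Fe = +3.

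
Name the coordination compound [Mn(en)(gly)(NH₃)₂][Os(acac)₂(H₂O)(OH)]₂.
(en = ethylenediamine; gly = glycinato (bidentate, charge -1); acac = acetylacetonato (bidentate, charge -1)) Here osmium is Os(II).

Os is given as +2; the anion's ligand charges sum to -3, so the complex anion is 1−.
With 2 anions per cation, the cation must be 2×1 = 2+.
Cation: ligand charges sum to -1; for the ion to be 2+, Mn = +3.

diammine(ethylenediamine)(glycinato)manganese(III) bis(acetylacetonato)aquahydroxoosmate(II)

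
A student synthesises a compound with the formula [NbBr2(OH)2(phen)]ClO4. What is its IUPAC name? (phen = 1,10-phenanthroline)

The 1 perchlorate counter-ion carries a total charge of -1, so each complex ion is 1+.
Ligand charges: 1×1,10-phenanthroline (neutral), 2×hydroxo (-1 each), 2×bromo (-1 each); total -4. So Nb + (-4) = 1+, giving Nb = +5.
Ligands are named alphabetically: bromo before hydroxo before phenanthroline.

dibromodihydroxo(1,10-phenanthroline)niobium(V) perchlorate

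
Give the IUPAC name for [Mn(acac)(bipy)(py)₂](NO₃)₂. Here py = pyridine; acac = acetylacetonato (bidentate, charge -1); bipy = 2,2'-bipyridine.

(acetylacetonato)(2,2'-bipyridine)bis(pyridine)manganese(III) nitrate

The 2 nitrate counter-ions carry a total charge of -2, so each complex ion is 2+.
Ligand charges: 2×pyridine (neutral), 1×acetylacetonato (-1 each), 1×2,2'-bipyridine (neutral); total -1. So Mn + (-1) = 2+, giving Mn = +3.
Ligands are named alphabetically: acetylacetonato before bipyridine before pyridine.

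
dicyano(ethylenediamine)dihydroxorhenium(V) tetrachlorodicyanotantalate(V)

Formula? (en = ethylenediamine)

Cation [Re…]: ligand charges -4, Re(V) ⇒ ion charge 1+.
Anion [Ta…]: ligand charges -6, Ta(V) ⇒ ion charge 1−.

[Re(CN)2(en)(OH)2][TaCl4(CN)2]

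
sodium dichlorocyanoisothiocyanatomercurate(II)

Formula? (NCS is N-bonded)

Na2[HgCl2(CN)(NCS)]

Ligands: 1 isothiocyanato (NCS, -1), 2 chloro (Cl, -1), 1 cyano (CN, -1). Ligand charge sum = -4.
With Hg in oxidation state +2, the complex ion is [Hg...]^2−.
Charge balance with sodium (+1) requires 1 complex ion per 2 sodium.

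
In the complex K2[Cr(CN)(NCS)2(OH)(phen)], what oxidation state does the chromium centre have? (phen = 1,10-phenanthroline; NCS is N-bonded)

+2

2 potassium outside the brackets (+1 each) → the complex ion is 2−.
Ligand charges: 1×phen neutral; 2×NCS = -2; 1×CN = -1; 1×OH = -1; sum -4.
Cr + (-4) = 2− ⇒ Cr is +2.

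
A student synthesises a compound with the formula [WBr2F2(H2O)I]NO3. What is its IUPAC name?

aquadibromodifluoroiodotungsten(VI) nitrate

The 1 nitrate counter-ion carries a total charge of -1, so each complex ion is 1+.
Ligand charges: 1×iodo (-1 each), 1×aqua (neutral), 2×bromo (-1 each), 2×fluoro (-1 each); total -5. So W + (-5) = 1+, giving W = +6.
Ligands are named alphabetically: aqua before bromo before fluoro before iodo.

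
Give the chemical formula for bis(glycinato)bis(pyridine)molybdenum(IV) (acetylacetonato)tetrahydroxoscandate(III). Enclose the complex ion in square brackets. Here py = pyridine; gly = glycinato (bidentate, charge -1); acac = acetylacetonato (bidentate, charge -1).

Cation [Mo…]: ligand charges -2, Mo(IV) ⇒ ion charge 2+.
Anion [Sc…]: ligand charges -5, Sc(III) ⇒ ion charge 2−.
One 2+ cation balances one 2− anion.

[Mo(gly)2(py)2][Sc(acac)(OH)4]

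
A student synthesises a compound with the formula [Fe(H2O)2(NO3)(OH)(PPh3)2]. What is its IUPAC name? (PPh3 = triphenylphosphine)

There is no counter-ion, so the complex is neutral overall.
Ligand charges: 2×aqua (neutral), 1×nitrato (-1 each), 2×triphenylphosphine (neutral), 1×hydroxo (-1 each); total -2. So Fe + (-2) = 0, giving Fe = +2.
Ligands are named alphabetically: aqua before hydroxo before nitrato before triphenylphosphine.

diaquahydroxonitratobis(triphenylphosphine)iron(II)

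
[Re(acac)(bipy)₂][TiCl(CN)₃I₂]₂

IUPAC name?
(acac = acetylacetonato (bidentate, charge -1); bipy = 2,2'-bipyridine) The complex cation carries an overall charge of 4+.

(acetylacetonato)bis(2,2'-bipyridine)rhenium(V) chlorotricyanodiiodotitanate(IV)

Both ions are complex: the cation is named first with the plain metal name, the anion second with the -ate form; each ion's ligands are alphabetised independently.
The complex cation is given as 4+; its ligand charges sum to -1, so Re = +5.
With 2 anions per cation, each anion must be 4/2 = 2−.
Anion: ligand charges sum to -6; for the ion to be 2−, Ti = +4.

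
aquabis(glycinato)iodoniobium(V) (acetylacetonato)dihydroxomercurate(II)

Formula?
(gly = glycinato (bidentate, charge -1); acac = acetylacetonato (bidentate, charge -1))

[Nb(gly)2(H2O)I][Hg(acac)(OH)2]2

Cation [Nb…]: ligand charges -3, Nb(V) ⇒ ion charge 2+.
Anion [Hg…]: ligand charges -3, Hg(II) ⇒ ion charge 1−.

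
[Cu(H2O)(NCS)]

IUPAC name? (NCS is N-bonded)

aquaisothiocyanatocopper(I)

There is no counter-ion, so the complex is neutral overall.
Ligand charges: 1×aqua (neutral), 1×isothiocyanato (-1 each); total -1. So Cu + (-1) = 0, giving Cu = +1.
Ligands are named alphabetically: aqua before isothiocyanato.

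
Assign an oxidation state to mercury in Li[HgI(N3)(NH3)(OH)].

1 lithium outside the brackets (+1 each) → the complex ion is 1−.
Ligand charges: 1×N3 = -1; 1×OH = -1; 1×I = -1; 1×NH3 neutral; sum -3.
Hg + (-3) = 1− ⇒ Hg is +2.

+2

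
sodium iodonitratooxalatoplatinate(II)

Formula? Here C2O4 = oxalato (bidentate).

Na2[Pt(C2O4)I(NO3)]

Ligands: 1 nitrato (NO3, -1), 1 iodo (I, -1), 1 oxalato (C2O4, -2). Ligand charge sum = -4.
With Pt in oxidation state +2, the complex ion is [Pt...]^2−.
Charge balance with sodium (+1) requires 1 complex ion per 2 sodium.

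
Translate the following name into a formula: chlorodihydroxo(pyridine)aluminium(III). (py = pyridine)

[AlCl(OH)2(py)]

Ligands: 1 pyridine (py, neutral), 1 chloro (Cl, -1), 2 hydroxo (OH, -1). Ligand charge sum = -3.
With Al in oxidation state +3, the complex ion is [Al...].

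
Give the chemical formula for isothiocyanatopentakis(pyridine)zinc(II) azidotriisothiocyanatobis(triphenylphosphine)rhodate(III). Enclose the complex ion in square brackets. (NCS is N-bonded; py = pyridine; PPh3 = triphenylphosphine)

[Zn(NCS)(py)5][Rh(N3)(NCS)3(PPh3)2]

Cation [Zn…]: ligand charges -1, Zn(II) ⇒ ion charge 1+.
Anion [Rh…]: ligand charges -4, Rh(III) ⇒ ion charge 1−.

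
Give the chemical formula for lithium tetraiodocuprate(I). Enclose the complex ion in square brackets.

Ligands: 4 iodo (I, -1). Ligand charge sum = -4.
With Cu in oxidation state +1, the complex ion is [Cu...]^3−.
Charge balance with lithium (+1) requires 1 complex ion per 3 lithium.

Li3[CuI4]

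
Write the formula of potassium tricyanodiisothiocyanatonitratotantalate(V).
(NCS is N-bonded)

Ligands: 1 nitrato (NO3, -1), 3 cyano (CN, -1), 2 isothiocyanato (NCS, -1). Ligand charge sum = -6.
With Ta in oxidation state +5, the complex ion is [Ta...]^1−.
Charge balance with potassium (+1) requires 1 complex ion per 1 potassium.

K[Ta(CN)3(NCS)2(NO3)]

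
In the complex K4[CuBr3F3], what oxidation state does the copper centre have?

+2

4 potassium outside the brackets (+1 each) → the complex ion is 4−.
Ligand charges: 3×F = -3; 3×Br = -3; sum -6.
Cu + (-6) = 4− ⇒ Cu is +2.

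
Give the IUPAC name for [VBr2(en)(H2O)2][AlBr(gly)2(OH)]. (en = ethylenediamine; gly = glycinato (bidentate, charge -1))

diaquadibromo(ethylenediamine)vanadium(III) bromobis(glycinato)hydroxoaluminate(III)

Both ions are complex: the cation is named first with the plain metal name, the anion second with the -ate form; each ion's ligands are alphabetised independently.
Aluminium is always +3 in its complexes; the anion's ligand charges sum to -4, so the complex anion is 1−.
A 1:1 salt means the cation carries the equal and opposite charge, 1+.
Cation: ligand charges sum to -2; for the ion to be 1+, V = +3.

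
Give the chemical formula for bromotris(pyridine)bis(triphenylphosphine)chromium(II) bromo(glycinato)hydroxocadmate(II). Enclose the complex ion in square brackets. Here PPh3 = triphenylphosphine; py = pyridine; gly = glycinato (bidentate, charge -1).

Cation [Cr…]: ligand charges -1, Cr(II) ⇒ ion charge 1+.
Anion [Cd…]: ligand charges -3, Cd(II) ⇒ ion charge 1−.
One 1+ cation balances one 1− anion.

[CrBr(PPh3)2(py)3][CdBr(gly)(OH)]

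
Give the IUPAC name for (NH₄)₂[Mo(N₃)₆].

The 2 ammonium counter-ions carry a total charge of +2, so each complex ion is 2−.
Ligand charges: 6×azido (-1 each); total -6. So Mo + (-6) = 2−, giving Mo = +4.
The complex ion is anionic, so molybdenum takes the -ate form molybdate(IV).

ammonium hexaazidomolybdate(IV)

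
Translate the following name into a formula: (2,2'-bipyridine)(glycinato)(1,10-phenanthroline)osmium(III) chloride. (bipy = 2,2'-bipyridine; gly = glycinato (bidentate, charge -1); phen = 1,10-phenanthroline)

Ligands: 1 2,2'-bipyridine (bipy, neutral), 1 glycinato (gly, -1), 1 1,10-phenanthroline (phen, neutral). Ligand charge sum = -1.
With Os in oxidation state +3, the complex ion is [Os...]^2+.
Charge balance with chloride (-1) requires 1 complex ion per 2 chloride.

[Os(bipy)(gly)(phen)]Cl2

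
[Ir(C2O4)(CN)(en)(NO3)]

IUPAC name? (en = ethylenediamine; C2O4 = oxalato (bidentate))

There is no counter-ion, so the complex is neutral overall.
Ligand charges: 1×nitrato (-1 each), 1×cyano (-1 each), 1×ethylenediamine (neutral), 1×oxalato (-2 each); total -4. So Ir + (-4) = 0, giving Ir = +4.
Ligands are named alphabetically: cyano before ethylenediamine before nitrato before oxalato.

cyano(ethylenediamine)nitratooxalatoiridium(IV)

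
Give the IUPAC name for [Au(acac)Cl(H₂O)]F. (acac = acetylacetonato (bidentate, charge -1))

The 1 fluoride counter-ion carries a total charge of -1, so each complex ion is 1+.
Ligand charges: 1×aqua (neutral), 1×chloro (-1 each), 1×acetylacetonato (-1 each); total -2. So Au + (-2) = 1+, giving Au = +3.
Ligands are named alphabetically: acetylacetonato before aqua before chloro.

(acetylacetonato)aquachlorogold(III) fluoride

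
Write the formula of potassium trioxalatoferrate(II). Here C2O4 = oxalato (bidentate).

K4[Fe(C2O4)3]

Ligands: 3 oxalato (C2O4, -2). Ligand charge sum = -6.
Charge balance with potassium (+1) requires 1 complex ion per 4 potassium.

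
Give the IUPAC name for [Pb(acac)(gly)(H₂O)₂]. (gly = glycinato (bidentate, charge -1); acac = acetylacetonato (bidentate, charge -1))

There is no counter-ion, so the complex is neutral overall.
Ligand charges: 1×glycinato (-1 each), 2×aqua (neutral), 1×acetylacetonato (-1 each); total -2. So Pb + (-2) = 0, giving Pb = +2.
Ligands are named alphabetically: acetylacetonato before aqua before glycinato.

(acetylacetonato)diaqua(glycinato)lead(II)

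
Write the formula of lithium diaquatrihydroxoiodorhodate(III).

Li[Rh(H2O)2I(OH)3]

Ligands: 1 iodo (I, -1), 3 hydroxo (OH, -1), 2 aqua (H2O, neutral). Ligand charge sum = -4.
With Rh in oxidation state +3, the complex ion is [Rh...]^1−.
Charge balance with lithium (+1) requires 1 complex ion per 1 lithium.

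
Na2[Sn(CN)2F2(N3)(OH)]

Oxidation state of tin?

+4

2 sodium outside the brackets (+1 each) → the complex ion is 2−.
Ligand charges: 1×N3 = -1; 2×F = -2; 1×OH = -1; 2×CN = -2; sum -6.
Sn + (-6) = 2− ⇒ Sn is +4.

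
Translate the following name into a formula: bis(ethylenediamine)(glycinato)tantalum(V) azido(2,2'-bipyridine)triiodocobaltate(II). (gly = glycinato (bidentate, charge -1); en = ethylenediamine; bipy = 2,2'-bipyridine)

Cation [Ta…]: ligand charges -1, Ta(V) ⇒ ion charge 4+.
Anion [Co…]: ligand charges -4, Co(II) ⇒ ion charge 2−.
One 4+ cation requires 2 of the 2− anion.

[Ta(en)2(gly)][Co(bipy)I3(N3)]2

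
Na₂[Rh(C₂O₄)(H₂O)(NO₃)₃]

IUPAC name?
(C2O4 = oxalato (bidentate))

sodium aquatrinitratooxalatorhodate(III)

The 2 sodium counter-ions carry a total charge of +2, so each complex ion is 2−.
Ligand charges: 3×nitrato (-1 each), 1×aqua (neutral), 1×oxalato (-2 each); total -5. So Rh + (-5) = 2−, giving Rh = +3.
The complex ion is anionic, so rhodium takes the -ate form rhodate(III).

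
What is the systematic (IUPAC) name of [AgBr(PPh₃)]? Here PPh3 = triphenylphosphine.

bromo(triphenylphosphine)silver(I)

There is no counter-ion, so the complex is neutral overall.
Ligand charges: 1×bromo (-1 each), 1×triphenylphosphine (neutral); total -1. So Ag + (-1) = 0, giving Ag = +1.
Ligands are named alphabetically: bromo before triphenylphosphine.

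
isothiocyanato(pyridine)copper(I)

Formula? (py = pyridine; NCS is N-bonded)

Ligands: 1 pyridine (py, neutral), 1 isothiocyanato (NCS, -1). Ligand charge sum = -1.
With Cu in oxidation state +1, the complex ion is [Cu...].

[Cu(NCS)(py)]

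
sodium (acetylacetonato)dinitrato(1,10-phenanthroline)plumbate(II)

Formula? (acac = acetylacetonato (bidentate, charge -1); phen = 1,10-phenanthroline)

Ligands: 1 acetylacetonato (acac, -1), 1 1,10-phenanthroline (phen, neutral), 2 nitrato (NO3, -1). Ligand charge sum = -3.
With Pb in oxidation state +2, the complex ion is [Pb...]^1−.
Charge balance with sodium (+1) requires 1 complex ion per 1 sodium.

Na[Pb(acac)(NO3)2(phen)]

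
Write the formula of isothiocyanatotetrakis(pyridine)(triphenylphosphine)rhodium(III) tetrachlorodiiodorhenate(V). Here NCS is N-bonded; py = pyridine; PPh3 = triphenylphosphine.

Cation [Rh…]: ligand charges -1, Rh(III) ⇒ ion charge 2+.
Anion [Re…]: ligand charges -6, Re(V) ⇒ ion charge 1−.
One 2+ cation requires 2 of the 1− anion.

[Rh(NCS)(PPh3)(py)4][ReCl4I2]2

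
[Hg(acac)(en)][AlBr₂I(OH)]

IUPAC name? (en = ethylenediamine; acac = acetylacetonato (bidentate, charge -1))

Both ions are complex: the cation is named first with the plain metal name, the anion second with the -ate form; each ion's ligands are alphabetised independently.
Aluminium is always +3 in its complexes; the anion's ligand charges sum to -4, so the complex anion is 1−.
A 1:1 salt means the cation carries the equal and opposite charge, 1+.
Cation: ligand charges sum to -1; for the ion to be 1+, Hg = +2.

(acetylacetonato)(ethylenediamine)mercury(II) dibromohydroxoiodoaluminate(III)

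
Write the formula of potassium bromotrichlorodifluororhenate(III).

Ligands: 2 fluoro (F, -1), 3 chloro (Cl, -1), 1 bromo (Br, -1). Ligand charge sum = -6.
With Re in oxidation state +3, the complex ion is [Re...]^3−.
Charge balance with potassium (+1) requires 1 complex ion per 3 potassium.

K3[ReBrCl3F2]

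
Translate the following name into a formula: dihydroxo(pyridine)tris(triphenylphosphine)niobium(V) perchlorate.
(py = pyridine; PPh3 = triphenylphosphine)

Ligands: 2 hydroxo (OH, -1), 1 pyridine (py, neutral), 3 triphenylphosphine (PPh3, neutral). Ligand charge sum = -2.
With Nb in oxidation state +5, the complex ion is [Nb...]^3+.
Charge balance with perchlorate (-1) requires 1 complex ion per 3 perchlorate.

[Nb(OH)2(PPh3)3(py)](ClO4)3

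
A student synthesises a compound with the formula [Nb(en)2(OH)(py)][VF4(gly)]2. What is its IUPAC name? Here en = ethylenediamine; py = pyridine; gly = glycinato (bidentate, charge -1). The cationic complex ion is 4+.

The complex cation is given as 4+; its ligand charges sum to -1, so Nb = +5.
With 2 anions per cation, each anion must be 4/2 = 2−.
Anion: ligand charges sum to -5; for the ion to be 2−, V = +3.

bis(ethylenediamine)hydroxo(pyridine)niobium(V) tetrafluoro(glycinato)vanadate(III)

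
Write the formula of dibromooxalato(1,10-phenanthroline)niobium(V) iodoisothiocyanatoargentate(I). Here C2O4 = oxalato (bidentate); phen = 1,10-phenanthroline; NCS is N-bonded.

[NbBr2(C2O4)(phen)][AgI(NCS)]

Cation [Nb…]: ligand charges -4, Nb(V) ⇒ ion charge 1+.
Anion [Ag…]: ligand charges -2, Ag(I) ⇒ ion charge 1−.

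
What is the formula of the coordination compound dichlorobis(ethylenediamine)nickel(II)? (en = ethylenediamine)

Ligands: 2 chloro (Cl, -1), 2 ethylenediamine (en, neutral). Ligand charge sum = -2.
With Ni in oxidation state +2, the complex ion is [Ni...].

[NiCl2(en)2]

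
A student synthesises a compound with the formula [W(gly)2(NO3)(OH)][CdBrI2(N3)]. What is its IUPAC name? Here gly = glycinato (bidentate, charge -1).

bis(glycinato)hydroxonitratotungsten(VI) azidobromodiiodocadmate(II)

Both ions are complex: the cation is named first with the plain metal name, the anion second with the -ate form; each ion's ligands are alphabetised independently.
Cadmium is always +2 in its complexes; the anion's ligand charges sum to -4, so the complex anion is 2−.
A 1:1 salt means the cation carries the equal and opposite charge, 2+.
Cation: ligand charges sum to -4; for the ion to be 2+, W = +6.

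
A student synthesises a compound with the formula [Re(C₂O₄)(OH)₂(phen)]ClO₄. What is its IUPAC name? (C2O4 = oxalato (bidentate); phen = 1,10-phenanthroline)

dihydroxooxalato(1,10-phenanthroline)rhenium(V) perchlorate

The 1 perchlorate counter-ion carries a total charge of -1, so each complex ion is 1+.
Ligand charges: 1×oxalato (-2 each), 1×1,10-phenanthroline (neutral), 2×hydroxo (-1 each); total -4. So Re + (-4) = 1+, giving Re = +5.
Ligands are named alphabetically: hydroxo before oxalato before phenanthroline.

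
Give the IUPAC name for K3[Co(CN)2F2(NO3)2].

The 3 potassium counter-ions carry a total charge of +3, so each complex ion is 3−.
Ligand charges: 2×nitrato (-1 each), 2×cyano (-1 each), 2×fluoro (-1 each); total -6. So Co + (-6) = 3−, giving Co = +3.
Ligands are named alphabetically: cyano before fluoro before nitrato.
The complex ion is anionic, so cobalt takes the -ate form cobaltate(III).

potassium dicyanodifluorodinitratocobaltate(III)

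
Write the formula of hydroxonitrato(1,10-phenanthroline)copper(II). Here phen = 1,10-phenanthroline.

Ligands: 1 hydroxo (OH, -1), 1 nitrato (NO3, -1), 1 1,10-phenanthroline (phen, neutral). Ligand charge sum = -2.
With Cu in oxidation state +2, the complex ion is [Cu...].

[Cu(NO3)(OH)(phen)]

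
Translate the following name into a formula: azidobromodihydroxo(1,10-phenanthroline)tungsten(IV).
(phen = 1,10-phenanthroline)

Ligands: 1 azido (N3, -1), 1 bromo (Br, -1), 1 1,10-phenanthroline (phen, neutral), 2 hydroxo (OH, -1). Ligand charge sum = -4.
With W in oxidation state +4, the complex ion is [W...].

[WBr(N3)(OH)2(phen)]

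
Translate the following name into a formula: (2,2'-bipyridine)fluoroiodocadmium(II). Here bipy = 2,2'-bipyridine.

[Cd(bipy)FI]

Ligands: 1 2,2'-bipyridine (bipy, neutral), 1 fluoro (F, -1), 1 iodo (I, -1). Ligand charge sum = -2.
With Cd in oxidation state +2, the complex ion is [Cd...].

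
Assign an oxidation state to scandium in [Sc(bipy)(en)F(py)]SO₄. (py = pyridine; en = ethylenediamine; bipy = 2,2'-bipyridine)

1 sulfate outside the brackets (-2 each) → the complex ion is 2+.
Ligand charges: 1×F = -1; 1×py neutral; 1×en neutral; 1×bipy neutral; sum -1.
Sc + (-1) = 2+ ⇒ Sc is +3.

+3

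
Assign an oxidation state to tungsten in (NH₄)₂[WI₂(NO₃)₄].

+4

2 ammonium outside the brackets (+1 each) → the complex ion is 2−.
Ligand charges: 4×NO3 = -4; 2×I = -2; sum -6.
W + (-6) = 2− ⇒ W is +4.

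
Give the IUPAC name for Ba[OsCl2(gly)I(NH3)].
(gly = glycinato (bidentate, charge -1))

The 1 barium counter-ion carries a total charge of +2, so each complex ion is 2−.
Ligand charges: 1×glycinato (-1 each), 1×iodo (-1 each), 1×ammine (neutral), 2×chloro (-1 each); total -4. So Os + (-4) = 2−, giving Os = +2.
The complex ion is anionic, so osmium takes the -ate form osmate(II).

barium amminedichloro(glycinato)iodoosmate(II)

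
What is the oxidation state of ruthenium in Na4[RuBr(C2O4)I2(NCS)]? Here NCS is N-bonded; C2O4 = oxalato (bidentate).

+2

4 sodium outside the brackets (+1 each) → the complex ion is 4−.
Ligand charges: 1×NCS = -1; 1×Br = -1; 2×I = -2; 1×C2O4 = -2; sum -6.
Ru + (-6) = 4− ⇒ Ru is +2.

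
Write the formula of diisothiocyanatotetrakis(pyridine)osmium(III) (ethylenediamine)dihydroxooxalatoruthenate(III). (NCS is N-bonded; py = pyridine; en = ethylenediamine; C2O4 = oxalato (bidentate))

Cation [Os…]: ligand charges -2, Os(III) ⇒ ion charge 1+.
Anion [Ru…]: ligand charges -4, Ru(III) ⇒ ion charge 1−.
One 1+ cation balances one 1− anion.

[Os(NCS)2(py)4][Ru(C2O4)(en)(OH)2]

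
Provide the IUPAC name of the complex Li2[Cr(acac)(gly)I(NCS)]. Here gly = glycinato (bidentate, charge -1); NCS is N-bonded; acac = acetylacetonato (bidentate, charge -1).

lithium (acetylacetonato)(glycinato)iodoisothiocyanatochromate(II)

The 2 lithium counter-ions carry a total charge of +2, so each complex ion is 2−.
Ligand charges: 1×glycinato (-1 each), 1×isothiocyanato (-1 each), 1×iodo (-1 each), 1×acetylacetonato (-1 each); total -4. So Cr + (-4) = 2−, giving Cr = +2.
Ligands are named alphabetically: acetylacetonato before glycinato before iodo before isothiocyanato.
The complex ion is anionic, so chromium takes the -ate form chromate(II).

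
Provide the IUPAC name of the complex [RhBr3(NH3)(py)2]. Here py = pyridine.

amminetribromobis(pyridine)rhodium(III)

There is no counter-ion, so the complex is neutral overall.
Ligand charges: 2×pyridine (neutral), 1×ammine (neutral), 3×bromo (-1 each); total -3. So Rh + (-3) = 0, giving Rh = +3.
Ligands are named alphabetically: ammine before bromo before pyridine.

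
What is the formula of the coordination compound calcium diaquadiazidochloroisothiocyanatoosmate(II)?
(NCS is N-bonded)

Ligands: 2 azido (N3, -1), 2 aqua (H2O, neutral), 1 isothiocyanato (NCS, -1), 1 chloro (Cl, -1). Ligand charge sum = -4.
Charge balance with calcium (+2) requires 1 complex ion per 1 calcium.

Ca[OsCl(H2O)2(N3)2(NCS)]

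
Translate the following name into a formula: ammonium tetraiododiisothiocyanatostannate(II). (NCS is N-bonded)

Ligands: 4 iodo (I, -1), 2 isothiocyanato (NCS, -1). Ligand charge sum = -6.
With Sn in oxidation state +2, the complex ion is [Sn...]^4−.
Charge balance with ammonium (+1) requires 1 complex ion per 4 ammonium.

(NH4)4[SnI4(NCS)2]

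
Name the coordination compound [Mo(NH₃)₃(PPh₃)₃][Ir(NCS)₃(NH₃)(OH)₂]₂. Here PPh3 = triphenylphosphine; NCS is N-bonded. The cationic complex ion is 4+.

triamminetris(triphenylphosphine)molybdenum(IV) amminedihydroxotriisothiocyanatoiridate(III)

The complex cation is given as 4+; its ligand charges sum to 0, so Mo = +4.
With 2 anions per cation, each anion must be 4/2 = 2−.
Anion: ligand charges sum to -5; for the ion to be 2−, Ir = +3.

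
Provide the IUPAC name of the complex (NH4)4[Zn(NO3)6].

ammonium hexanitratozincate(II)

The 4 ammonium counter-ions carry a total charge of +4, so each complex ion is 4−.
Ligand charges: 6×nitrato (-1 each); total -6. So Zn + (-6) = 4−, giving Zn = +2.
The complex ion is anionic, so zinc takes the -ate form zincate(II).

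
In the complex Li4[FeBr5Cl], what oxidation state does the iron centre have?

4 lithium outside the brackets (+1 each) → the complex ion is 4−.
Ligand charges: 1×Cl = -1; 5×Br = -5; sum -6.
Fe + (-6) = 4− ⇒ Fe is +2.

+2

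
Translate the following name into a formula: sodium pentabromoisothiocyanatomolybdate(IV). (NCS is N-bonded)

Na2[MoBr5(NCS)]

Ligands: 5 bromo (Br, -1), 1 isothiocyanato (NCS, -1). Ligand charge sum = -6.
Charge balance with sodium (+1) requires 1 complex ion per 2 sodium.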